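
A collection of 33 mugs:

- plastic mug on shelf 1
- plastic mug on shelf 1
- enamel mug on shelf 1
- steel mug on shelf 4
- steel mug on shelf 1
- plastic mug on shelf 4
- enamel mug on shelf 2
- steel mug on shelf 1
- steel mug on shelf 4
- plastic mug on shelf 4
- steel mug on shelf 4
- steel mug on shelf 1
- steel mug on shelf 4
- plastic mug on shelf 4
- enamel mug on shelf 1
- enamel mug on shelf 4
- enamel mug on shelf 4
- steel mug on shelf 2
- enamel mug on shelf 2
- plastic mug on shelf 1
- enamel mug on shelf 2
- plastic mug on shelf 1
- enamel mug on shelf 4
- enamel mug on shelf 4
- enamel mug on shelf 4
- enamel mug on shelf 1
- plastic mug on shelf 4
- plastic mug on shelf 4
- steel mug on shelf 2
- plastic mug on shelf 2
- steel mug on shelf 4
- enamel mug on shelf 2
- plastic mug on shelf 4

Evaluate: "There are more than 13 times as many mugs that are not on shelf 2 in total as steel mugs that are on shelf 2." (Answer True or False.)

There are 26 mugs that are not on shelf 2.
There are 2 steel mugs on shelf 2.
The claim requires 26 > 13 × 2 = 26, which does not hold.

False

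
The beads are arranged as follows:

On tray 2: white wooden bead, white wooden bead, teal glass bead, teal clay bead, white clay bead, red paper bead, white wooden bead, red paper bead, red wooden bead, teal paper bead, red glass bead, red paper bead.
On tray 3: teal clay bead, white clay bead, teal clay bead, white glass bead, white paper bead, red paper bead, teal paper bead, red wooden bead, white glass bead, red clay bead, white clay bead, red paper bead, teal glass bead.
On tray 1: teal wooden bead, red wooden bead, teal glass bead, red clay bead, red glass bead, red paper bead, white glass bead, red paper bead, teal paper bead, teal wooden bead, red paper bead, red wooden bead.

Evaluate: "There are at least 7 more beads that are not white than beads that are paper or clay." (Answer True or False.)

There are 27 beads that are not white.
There are 20 beads that are paper or clay.
The claim requires 27 − 20 = 7 ≥ 7, which holds.

True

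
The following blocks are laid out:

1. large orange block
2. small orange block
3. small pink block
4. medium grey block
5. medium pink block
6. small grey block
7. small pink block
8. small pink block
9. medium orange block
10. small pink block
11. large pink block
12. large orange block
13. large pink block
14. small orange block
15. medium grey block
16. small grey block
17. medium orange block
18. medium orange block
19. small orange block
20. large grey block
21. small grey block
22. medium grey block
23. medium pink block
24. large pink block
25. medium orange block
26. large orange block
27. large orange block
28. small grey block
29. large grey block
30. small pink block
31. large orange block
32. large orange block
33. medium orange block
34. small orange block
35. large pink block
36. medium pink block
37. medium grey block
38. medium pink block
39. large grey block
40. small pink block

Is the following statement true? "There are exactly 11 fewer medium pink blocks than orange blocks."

True

medium pink blocks: 4.
orange blocks: 15.
The claim requires 15 − 4 (= 11) to equal 11, which holds.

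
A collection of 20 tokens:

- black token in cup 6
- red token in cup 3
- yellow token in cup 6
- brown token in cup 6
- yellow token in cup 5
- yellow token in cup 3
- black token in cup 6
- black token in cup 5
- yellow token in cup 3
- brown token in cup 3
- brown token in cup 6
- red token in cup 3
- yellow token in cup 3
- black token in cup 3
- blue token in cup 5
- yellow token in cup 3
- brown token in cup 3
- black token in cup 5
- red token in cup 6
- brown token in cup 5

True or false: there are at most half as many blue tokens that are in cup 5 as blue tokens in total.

False

There is 1 blue token in cup 5.
There is 1 blue token.
The claim requires 2 × 1 = 2 ≤ 1, which does not hold.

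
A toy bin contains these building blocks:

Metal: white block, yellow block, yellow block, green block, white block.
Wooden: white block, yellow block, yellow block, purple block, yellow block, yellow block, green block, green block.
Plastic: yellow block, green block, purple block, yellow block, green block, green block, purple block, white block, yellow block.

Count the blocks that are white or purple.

7

purple: 3; white: 4; together 3 + 4 = 7.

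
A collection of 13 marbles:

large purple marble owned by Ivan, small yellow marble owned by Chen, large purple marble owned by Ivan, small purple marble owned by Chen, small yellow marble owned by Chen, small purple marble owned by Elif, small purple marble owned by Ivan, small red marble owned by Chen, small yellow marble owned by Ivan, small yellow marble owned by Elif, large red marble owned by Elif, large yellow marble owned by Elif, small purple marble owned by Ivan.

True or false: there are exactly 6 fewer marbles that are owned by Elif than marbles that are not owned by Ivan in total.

marbles owned by Elif: 4.
marbles that are not owned by Ivan: 8.
The claim requires 8 − 4 (= 4) to equal 6, which does not hold.

False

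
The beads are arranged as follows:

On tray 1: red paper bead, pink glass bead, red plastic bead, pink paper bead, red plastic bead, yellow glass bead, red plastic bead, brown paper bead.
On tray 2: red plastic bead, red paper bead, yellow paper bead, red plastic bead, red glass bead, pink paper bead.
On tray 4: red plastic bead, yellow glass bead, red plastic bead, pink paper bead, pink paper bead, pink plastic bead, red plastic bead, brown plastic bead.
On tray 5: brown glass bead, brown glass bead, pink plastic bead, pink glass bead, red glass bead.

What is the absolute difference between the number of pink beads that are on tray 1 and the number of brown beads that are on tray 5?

pink beads on tray 1: 2. brown beads on tray 5: 2.
|2 − 2| = 2 − 2 = 0.

0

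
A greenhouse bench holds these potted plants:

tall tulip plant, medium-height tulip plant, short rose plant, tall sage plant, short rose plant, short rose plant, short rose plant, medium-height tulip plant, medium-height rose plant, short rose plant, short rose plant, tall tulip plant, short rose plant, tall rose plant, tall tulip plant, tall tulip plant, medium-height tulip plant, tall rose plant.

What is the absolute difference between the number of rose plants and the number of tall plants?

rose plants: 10. tall plants: 7.
|10 − 7| = 10 − 7 = 3.

3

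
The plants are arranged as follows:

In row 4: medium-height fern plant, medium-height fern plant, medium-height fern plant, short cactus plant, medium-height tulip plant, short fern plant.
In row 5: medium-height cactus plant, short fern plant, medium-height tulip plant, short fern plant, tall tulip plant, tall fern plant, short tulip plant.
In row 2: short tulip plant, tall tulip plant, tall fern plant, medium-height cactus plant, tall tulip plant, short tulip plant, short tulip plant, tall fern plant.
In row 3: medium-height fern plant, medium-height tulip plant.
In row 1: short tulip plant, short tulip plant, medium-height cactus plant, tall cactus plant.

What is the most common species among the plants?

tulip

Counts by species: tulip 12, fern 10, cactus 5.
The maximum is 12, held uniquely by tulip.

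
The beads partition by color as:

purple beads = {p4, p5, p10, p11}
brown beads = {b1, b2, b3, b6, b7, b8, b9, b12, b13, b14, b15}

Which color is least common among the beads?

Counts by color: brown 11, purple 4.
The minimum is 4, held uniquely by purple.

purple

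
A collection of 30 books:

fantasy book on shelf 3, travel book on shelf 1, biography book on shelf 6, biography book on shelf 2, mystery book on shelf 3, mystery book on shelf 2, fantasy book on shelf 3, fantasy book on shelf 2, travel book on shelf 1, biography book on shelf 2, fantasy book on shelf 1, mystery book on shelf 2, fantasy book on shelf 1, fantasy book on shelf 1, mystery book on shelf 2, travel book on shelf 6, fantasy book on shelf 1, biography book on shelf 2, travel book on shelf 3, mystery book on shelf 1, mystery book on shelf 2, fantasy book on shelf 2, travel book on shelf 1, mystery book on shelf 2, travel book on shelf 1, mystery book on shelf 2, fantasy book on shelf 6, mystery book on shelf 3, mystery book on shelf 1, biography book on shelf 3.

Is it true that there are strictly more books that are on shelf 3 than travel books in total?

|books on shelf 3| = 6.
|travel books| = 6.
The claim requires 6 > 6, which does not hold.

False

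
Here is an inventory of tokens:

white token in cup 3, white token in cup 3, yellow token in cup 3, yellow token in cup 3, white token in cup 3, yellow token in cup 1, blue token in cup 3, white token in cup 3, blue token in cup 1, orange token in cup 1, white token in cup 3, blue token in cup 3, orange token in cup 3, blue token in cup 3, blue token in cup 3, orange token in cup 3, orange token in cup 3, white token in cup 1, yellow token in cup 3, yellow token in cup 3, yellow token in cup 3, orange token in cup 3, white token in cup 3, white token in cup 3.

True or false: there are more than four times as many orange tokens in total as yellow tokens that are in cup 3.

There are 5 orange tokens.
There are 5 yellow tokens in cup 3.
The claim requires 5 > 4 × 5 = 20, which does not hold.

False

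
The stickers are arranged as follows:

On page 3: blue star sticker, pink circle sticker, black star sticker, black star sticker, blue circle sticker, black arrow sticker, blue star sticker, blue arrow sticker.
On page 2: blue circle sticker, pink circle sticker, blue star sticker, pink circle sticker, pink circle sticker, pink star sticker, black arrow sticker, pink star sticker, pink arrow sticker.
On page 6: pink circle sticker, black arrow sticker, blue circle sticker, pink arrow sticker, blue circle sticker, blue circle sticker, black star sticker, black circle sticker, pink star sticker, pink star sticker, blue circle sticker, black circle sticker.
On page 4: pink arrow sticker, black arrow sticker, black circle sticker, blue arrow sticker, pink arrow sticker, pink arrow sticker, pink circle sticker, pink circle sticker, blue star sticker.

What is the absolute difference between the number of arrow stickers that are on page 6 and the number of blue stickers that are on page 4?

0

arrow stickers on page 6: 2. blue stickers on page 4: 2.
|2 − 2| = 2 − 2 = 0.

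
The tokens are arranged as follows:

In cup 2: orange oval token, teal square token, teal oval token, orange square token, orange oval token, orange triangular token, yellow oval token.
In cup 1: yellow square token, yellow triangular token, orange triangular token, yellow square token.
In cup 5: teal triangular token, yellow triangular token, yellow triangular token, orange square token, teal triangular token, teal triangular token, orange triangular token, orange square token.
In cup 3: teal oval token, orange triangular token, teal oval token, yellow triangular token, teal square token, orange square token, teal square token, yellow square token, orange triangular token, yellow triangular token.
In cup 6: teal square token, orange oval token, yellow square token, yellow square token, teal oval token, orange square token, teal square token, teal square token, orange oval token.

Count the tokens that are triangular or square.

29

square: 16; triangular: 13; together 16 + 13 = 29.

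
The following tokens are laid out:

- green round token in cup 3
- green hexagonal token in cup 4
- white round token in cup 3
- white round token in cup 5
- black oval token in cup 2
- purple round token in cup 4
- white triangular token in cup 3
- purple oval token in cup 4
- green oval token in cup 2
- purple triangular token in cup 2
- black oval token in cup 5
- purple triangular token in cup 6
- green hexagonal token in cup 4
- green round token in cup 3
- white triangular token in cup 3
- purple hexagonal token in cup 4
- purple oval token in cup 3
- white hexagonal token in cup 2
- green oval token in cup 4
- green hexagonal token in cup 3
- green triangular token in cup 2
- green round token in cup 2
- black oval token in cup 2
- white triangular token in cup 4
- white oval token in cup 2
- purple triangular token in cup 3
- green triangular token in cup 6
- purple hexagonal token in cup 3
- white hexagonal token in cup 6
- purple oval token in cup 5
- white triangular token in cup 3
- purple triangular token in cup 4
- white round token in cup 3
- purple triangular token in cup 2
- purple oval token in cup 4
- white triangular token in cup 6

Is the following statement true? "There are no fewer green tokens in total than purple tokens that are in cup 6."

|green tokens| = 10.
|purple tokens in cup 6| = 1.
The claim requires 10 ≥ 1, which holds.

True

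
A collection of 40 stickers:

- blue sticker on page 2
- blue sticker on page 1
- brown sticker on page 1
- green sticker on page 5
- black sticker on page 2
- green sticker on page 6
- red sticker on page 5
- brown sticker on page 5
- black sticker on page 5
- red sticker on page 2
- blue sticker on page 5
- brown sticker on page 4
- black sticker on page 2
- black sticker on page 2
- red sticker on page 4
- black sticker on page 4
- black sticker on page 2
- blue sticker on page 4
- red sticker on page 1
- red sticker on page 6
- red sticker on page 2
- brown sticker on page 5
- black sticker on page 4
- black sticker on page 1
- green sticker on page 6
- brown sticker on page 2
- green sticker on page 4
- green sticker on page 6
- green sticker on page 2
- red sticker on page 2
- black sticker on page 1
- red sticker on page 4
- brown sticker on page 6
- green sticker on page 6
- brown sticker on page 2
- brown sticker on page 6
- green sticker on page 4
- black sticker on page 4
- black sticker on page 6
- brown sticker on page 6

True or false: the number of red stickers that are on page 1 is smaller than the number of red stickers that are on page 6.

False

|red stickers on page 1| = 1.
|red stickers on page 6| = 1.
The claim requires 1 < 1, which does not hold.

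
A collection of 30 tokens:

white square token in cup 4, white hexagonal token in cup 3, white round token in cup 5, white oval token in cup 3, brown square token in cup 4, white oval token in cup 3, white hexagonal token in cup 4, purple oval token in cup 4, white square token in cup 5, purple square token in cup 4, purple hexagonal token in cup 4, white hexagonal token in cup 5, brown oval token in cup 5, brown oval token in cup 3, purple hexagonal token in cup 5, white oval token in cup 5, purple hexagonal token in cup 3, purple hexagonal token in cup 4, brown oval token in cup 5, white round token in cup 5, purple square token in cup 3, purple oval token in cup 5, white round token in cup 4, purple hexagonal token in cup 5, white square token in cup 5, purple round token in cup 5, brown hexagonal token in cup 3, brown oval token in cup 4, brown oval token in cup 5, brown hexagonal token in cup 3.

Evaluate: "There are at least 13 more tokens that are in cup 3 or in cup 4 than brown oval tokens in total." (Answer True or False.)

False

|tokens in cup 3 or in cup 4| = 17.
|brown oval tokens| = 5.
The claim requires 17 − 5 = 12 ≥ 13, which does not hold.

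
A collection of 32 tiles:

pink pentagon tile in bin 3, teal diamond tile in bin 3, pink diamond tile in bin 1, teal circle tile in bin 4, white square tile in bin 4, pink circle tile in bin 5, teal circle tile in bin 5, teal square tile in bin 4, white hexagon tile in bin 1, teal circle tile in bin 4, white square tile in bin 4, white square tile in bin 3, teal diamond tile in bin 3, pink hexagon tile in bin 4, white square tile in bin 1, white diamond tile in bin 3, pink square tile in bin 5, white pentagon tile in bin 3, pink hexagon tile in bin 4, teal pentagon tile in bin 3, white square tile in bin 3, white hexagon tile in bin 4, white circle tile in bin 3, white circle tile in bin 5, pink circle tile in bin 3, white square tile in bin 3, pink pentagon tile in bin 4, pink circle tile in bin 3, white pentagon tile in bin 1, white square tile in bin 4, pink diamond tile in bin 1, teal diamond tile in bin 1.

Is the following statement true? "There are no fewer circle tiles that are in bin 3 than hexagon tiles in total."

There are 3 circle tiles in bin 3.
There are 4 hexagon tiles.
The claim requires 3 ≥ 4, which does not hold.

False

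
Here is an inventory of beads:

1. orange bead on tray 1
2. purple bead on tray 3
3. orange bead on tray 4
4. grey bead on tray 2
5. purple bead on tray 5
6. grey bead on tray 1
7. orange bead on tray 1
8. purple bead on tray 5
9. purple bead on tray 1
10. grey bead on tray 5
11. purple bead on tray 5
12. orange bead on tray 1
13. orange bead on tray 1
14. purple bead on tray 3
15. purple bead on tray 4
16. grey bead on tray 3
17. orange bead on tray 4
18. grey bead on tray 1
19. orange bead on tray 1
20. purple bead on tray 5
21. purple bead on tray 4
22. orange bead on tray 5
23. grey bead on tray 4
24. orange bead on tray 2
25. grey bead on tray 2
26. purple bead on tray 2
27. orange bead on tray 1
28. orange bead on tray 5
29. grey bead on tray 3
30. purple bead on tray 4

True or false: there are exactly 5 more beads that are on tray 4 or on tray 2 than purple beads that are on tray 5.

There are 10 beads on tray 4 or on tray 2.
There are 4 purple beads on tray 5.
The claim requires 10 − 4 (= 6) to equal 5, which does not hold.

False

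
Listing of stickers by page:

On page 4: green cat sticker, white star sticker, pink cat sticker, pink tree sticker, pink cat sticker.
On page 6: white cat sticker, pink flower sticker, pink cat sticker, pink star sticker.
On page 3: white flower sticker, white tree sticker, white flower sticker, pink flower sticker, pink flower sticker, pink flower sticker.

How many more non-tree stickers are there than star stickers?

11

non-tree stickers: 13.
star stickers: 2.
13 − 2 = 11.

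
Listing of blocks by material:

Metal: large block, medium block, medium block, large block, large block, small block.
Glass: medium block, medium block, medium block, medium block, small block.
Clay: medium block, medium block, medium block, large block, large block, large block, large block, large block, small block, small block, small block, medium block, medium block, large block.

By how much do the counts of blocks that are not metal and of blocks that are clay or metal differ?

blocks that are not metal: 19. blocks that are clay or metal: 20.
|19 − 20| = 20 − 19 = 1.

1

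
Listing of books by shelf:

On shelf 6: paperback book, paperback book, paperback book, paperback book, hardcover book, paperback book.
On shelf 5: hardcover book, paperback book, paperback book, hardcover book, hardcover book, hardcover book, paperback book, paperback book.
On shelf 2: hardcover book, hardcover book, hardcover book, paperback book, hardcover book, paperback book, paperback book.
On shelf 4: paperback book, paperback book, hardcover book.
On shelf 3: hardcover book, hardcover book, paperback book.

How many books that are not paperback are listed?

12

Total books: 27; with the excluded value: 15; remaining 27 − 15 = 12.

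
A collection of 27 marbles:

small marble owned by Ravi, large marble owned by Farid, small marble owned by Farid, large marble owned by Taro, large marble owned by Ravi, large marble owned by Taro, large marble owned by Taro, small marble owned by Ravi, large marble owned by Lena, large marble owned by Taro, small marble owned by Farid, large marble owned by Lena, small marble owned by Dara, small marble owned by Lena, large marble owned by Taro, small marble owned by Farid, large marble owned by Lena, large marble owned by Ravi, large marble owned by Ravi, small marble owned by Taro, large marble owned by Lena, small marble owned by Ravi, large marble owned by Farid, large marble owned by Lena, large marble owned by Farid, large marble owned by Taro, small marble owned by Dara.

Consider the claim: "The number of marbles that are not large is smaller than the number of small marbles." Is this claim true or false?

False

There are 10 marbles that are not large.
There are 10 small marbles.
The claim requires 10 < 10, which does not hold.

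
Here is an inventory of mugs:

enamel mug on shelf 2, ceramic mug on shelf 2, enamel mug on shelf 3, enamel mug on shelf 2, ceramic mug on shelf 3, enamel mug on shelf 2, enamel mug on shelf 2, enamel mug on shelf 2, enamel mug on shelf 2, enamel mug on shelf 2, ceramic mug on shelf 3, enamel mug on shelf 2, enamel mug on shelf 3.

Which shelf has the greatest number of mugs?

shelf 2

Counts by shelf: shelf 2→9, shelf 3→4.
The maximum is 9, held uniquely by shelf 2.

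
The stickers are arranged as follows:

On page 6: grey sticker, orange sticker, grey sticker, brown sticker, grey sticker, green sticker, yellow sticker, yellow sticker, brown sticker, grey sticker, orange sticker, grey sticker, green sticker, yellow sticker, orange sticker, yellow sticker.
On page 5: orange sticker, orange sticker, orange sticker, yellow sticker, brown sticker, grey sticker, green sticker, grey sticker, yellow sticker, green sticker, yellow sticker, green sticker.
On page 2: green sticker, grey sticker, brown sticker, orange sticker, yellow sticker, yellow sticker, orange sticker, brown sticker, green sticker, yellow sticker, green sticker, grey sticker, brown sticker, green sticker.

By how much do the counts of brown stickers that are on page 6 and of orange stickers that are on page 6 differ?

1

brown stickers on page 6: 2. orange stickers on page 6: 3.
|2 − 3| = 3 − 2 = 1.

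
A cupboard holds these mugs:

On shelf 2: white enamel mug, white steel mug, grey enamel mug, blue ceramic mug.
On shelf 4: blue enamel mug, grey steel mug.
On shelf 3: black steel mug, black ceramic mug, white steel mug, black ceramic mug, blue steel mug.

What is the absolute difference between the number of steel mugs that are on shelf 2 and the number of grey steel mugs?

steel mugs on shelf 2: 1. grey steel mugs: 1.
|1 − 1| = 1 − 1 = 0.

0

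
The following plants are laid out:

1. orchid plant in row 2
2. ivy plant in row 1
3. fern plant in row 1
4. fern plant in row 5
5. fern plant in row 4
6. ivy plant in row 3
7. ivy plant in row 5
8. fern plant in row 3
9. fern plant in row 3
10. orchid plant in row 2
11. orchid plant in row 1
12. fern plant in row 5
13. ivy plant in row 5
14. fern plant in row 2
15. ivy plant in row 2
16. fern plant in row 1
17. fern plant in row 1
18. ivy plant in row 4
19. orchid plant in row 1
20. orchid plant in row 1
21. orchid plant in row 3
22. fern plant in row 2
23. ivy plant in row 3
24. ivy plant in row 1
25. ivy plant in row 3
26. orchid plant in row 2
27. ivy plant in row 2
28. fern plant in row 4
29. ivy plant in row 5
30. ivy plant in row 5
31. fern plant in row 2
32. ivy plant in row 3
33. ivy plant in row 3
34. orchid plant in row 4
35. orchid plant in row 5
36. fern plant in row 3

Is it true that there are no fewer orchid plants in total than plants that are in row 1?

orchid plants: 9.
plants in row 1: 8.
The claim requires 9 ≥ 8, which holds.

True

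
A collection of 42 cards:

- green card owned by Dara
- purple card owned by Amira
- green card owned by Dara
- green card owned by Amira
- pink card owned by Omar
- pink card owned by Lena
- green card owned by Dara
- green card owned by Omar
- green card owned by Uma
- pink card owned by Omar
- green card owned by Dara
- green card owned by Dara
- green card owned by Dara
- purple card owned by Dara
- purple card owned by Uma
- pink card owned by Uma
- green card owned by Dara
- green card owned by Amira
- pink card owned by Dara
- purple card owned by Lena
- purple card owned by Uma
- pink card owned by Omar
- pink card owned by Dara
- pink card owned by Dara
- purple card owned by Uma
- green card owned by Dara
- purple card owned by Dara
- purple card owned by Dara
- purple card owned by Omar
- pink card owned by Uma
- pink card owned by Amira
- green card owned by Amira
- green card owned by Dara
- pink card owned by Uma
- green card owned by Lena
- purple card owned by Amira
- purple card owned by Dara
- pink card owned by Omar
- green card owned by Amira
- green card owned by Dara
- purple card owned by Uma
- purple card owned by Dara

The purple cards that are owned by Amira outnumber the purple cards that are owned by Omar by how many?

1

purple cards owned by Amira: 2.
purple cards owned by Omar: 1.
2 − 1 = 1.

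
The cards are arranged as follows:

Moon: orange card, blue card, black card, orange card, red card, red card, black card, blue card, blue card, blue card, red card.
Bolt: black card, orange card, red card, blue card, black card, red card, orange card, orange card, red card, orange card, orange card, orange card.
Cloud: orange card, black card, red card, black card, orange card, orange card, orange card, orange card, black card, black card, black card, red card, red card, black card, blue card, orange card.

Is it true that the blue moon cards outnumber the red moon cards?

True

blue moon cards: 4.
red moon cards: 3.
The claim requires 4 > 3, which holds.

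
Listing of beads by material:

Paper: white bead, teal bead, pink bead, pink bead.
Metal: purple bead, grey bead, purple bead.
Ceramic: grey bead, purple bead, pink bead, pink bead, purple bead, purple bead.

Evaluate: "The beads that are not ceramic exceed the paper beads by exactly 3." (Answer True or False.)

True

There are 7 beads that are not ceramic.
There are 4 paper beads.
The claim requires 7 − 4 (= 3) to equal 3, which holds.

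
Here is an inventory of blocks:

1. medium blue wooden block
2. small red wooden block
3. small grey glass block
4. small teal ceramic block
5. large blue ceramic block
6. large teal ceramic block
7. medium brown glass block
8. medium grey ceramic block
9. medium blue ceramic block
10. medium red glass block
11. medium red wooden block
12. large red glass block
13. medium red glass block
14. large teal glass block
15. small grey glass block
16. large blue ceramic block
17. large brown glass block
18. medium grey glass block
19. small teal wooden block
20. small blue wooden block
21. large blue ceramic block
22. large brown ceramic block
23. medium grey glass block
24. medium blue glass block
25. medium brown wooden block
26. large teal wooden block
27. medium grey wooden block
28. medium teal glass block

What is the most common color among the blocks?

Counts by color: blue 7, teal 6, grey 6, red 5, brown 4.
The maximum is 7, held uniquely by blue.

blue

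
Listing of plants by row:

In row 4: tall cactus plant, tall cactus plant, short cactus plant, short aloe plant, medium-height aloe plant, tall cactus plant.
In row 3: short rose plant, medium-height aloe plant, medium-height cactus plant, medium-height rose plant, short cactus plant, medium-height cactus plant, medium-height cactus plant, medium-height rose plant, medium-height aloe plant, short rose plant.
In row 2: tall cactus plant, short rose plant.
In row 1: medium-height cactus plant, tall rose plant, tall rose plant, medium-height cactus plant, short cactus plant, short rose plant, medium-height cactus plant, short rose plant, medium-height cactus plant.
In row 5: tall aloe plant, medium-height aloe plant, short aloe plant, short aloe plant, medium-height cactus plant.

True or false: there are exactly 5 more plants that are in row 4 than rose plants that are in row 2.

|plants in row 4| = 6.
|rose plants in row 2| = 1.
The claim requires 6 − 1 (= 5) to equal 5, which holds.

True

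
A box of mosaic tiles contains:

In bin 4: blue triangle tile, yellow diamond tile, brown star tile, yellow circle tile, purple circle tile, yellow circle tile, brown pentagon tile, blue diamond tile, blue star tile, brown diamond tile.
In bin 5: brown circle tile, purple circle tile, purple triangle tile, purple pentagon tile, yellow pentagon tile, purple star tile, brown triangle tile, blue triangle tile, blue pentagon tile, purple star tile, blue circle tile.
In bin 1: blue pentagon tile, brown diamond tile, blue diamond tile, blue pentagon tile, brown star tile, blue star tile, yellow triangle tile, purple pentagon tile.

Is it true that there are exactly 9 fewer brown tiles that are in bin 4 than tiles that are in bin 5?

brown tiles in bin 4: 3.
tiles in bin 5: 11.
The claim requires 11 − 3 (= 8) to equal 9, which does not hold.

False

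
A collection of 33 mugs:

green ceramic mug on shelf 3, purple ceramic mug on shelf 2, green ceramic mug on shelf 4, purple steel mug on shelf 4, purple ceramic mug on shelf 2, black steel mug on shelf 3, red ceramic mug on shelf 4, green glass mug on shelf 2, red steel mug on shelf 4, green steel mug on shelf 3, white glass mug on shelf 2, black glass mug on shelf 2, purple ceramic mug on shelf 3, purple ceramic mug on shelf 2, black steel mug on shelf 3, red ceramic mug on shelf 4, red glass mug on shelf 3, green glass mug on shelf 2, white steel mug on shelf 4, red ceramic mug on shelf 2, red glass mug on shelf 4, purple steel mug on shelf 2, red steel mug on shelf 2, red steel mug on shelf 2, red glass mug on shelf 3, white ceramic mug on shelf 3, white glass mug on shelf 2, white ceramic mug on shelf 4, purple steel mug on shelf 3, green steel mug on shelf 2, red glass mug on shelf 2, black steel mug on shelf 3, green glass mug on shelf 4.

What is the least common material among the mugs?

Counts by material: steel 12, ceramic 11, glass 10.
The minimum is 10, held uniquely by glass.

glass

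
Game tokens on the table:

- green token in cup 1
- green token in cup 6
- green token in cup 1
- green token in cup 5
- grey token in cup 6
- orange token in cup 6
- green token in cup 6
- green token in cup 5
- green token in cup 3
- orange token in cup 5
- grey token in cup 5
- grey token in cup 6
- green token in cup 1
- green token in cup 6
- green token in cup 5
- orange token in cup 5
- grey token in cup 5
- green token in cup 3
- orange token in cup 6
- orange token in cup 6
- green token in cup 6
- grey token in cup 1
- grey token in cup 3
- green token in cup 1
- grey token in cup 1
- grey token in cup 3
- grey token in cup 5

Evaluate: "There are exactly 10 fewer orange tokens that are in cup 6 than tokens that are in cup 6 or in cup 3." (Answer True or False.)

|orange tokens in cup 6| = 3.
|tokens in cup 6 or in cup 3| = 13.
The claim requires 13 − 3 (= 10) to equal 10, which holds.

True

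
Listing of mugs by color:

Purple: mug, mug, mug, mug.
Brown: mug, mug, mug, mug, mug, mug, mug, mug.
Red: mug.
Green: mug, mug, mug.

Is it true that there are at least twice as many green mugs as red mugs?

True

green mugs: 3.
red mugs: 1.
The claim requires 3 ≥ 2 × 1 = 2, which holds.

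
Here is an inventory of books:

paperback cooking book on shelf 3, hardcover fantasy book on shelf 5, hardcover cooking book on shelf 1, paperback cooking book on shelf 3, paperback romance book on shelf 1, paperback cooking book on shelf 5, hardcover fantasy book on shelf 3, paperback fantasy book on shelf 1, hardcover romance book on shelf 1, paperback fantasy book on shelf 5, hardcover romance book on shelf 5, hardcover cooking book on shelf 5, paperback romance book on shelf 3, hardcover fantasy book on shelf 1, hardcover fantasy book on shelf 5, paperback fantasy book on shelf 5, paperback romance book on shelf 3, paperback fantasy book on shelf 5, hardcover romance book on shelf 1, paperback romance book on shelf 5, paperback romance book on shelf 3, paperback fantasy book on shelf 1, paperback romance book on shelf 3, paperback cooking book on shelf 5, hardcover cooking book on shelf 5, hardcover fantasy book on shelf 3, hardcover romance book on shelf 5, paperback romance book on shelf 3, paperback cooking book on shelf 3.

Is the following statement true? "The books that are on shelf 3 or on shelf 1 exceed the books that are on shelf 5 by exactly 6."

False

|books on shelf 3 or on shelf 1| = 17.
|books on shelf 5| = 12.
The claim requires 17 − 12 (= 5) to equal 6, which does not hold.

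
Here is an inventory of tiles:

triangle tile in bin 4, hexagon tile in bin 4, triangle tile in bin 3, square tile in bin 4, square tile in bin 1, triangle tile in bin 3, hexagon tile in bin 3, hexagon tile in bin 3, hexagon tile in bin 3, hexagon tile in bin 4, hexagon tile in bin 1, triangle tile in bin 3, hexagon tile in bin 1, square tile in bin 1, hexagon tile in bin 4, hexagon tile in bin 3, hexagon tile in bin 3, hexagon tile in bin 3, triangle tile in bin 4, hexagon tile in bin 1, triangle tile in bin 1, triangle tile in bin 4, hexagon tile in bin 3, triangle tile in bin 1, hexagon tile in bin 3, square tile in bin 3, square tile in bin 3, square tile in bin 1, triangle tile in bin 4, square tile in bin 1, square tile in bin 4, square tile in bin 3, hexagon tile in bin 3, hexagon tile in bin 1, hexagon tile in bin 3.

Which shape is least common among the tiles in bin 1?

triangle

Counts by shape (restricted to tiles in bin 1): square 4, hexagon 4, triangle 2.
The minimum is 2, held uniquely by triangle.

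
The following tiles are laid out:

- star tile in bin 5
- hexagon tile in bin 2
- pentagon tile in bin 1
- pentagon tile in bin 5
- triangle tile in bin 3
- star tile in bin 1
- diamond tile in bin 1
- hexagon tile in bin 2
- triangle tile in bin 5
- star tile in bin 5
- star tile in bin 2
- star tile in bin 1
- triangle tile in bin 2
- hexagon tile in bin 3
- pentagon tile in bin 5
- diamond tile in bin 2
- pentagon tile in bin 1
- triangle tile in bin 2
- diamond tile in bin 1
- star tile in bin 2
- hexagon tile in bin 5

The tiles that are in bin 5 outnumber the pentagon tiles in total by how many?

tiles in bin 5: 6.
pentagon tiles: 4.
6 − 4 = 2.

2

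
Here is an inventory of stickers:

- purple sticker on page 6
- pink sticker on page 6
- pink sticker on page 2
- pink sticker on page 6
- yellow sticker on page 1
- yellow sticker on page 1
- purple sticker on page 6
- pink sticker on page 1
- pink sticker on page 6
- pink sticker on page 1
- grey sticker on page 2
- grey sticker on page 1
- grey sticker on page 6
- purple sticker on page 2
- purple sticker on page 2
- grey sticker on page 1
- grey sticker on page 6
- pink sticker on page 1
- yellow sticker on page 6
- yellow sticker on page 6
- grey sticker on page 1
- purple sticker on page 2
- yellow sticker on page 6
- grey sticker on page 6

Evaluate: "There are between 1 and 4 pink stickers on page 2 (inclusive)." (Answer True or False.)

pink stickers on page 2: 1.
The claim requires 1 ≤ 1 ≤ 4, which holds.

True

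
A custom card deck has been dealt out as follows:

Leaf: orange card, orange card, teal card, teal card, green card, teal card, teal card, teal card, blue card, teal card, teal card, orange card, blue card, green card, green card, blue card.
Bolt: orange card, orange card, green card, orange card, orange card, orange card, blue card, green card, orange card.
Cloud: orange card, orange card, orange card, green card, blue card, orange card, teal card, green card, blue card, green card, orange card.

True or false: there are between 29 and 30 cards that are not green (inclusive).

|cards that are not green| = 28.
The claim requires 29 ≤ 28 ≤ 30, which does not hold.

False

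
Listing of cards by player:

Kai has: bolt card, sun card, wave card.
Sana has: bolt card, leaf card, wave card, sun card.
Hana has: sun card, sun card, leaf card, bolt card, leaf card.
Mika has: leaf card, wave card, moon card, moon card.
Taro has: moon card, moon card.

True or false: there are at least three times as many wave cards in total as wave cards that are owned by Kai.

True

|wave cards| = 3.
|wave cards owned by Kai| = 1.
The claim requires 3 ≥ 3 × 1 = 3, which holds.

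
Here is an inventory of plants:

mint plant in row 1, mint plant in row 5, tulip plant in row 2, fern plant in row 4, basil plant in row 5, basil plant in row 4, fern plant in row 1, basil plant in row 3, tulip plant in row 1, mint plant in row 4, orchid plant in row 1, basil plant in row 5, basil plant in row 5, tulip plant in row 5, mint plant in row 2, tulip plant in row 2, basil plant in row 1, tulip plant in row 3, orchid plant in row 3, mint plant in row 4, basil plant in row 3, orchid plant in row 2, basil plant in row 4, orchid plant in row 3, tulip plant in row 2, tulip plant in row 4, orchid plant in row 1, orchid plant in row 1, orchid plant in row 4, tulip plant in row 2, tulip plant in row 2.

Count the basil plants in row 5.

3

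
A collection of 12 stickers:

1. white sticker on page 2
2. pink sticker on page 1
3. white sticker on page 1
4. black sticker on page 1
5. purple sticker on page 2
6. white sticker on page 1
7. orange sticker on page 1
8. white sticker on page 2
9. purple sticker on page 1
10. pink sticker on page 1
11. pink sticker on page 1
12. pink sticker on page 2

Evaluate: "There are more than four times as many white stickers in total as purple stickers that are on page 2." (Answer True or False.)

False

There are 4 white stickers.
There is 1 purple sticker on page 2.
The claim requires 4 > 4 × 1 = 4, which does not hold.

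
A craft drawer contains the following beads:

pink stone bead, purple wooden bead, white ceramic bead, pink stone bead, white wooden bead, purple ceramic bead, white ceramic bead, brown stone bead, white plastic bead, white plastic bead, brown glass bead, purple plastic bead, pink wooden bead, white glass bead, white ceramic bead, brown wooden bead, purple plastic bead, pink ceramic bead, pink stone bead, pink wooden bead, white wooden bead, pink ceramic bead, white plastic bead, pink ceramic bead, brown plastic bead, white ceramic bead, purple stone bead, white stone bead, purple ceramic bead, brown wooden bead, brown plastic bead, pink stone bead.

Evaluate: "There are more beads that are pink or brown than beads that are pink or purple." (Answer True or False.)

False

There are 15 beads that are pink or brown.
There are 15 beads that are pink or purple.
The claim requires 15 > 15, which does not hold.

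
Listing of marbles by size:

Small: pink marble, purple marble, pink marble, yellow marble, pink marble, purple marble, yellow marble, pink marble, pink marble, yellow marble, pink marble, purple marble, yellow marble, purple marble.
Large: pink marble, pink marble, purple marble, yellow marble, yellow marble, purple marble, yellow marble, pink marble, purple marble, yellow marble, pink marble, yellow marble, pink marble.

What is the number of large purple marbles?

3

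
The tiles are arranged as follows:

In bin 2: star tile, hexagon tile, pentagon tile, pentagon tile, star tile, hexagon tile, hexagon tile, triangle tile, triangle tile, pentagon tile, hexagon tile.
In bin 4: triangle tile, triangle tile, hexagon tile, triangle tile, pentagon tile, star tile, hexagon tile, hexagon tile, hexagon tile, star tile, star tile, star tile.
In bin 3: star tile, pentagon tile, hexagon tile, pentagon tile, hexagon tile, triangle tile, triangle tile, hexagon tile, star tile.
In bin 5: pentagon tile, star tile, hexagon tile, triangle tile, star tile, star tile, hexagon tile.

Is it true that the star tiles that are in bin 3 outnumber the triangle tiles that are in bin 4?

False

|star tiles in bin 3| = 2.
|triangle tiles in bin 4| = 3.
The claim requires 2 > 3, which does not hold.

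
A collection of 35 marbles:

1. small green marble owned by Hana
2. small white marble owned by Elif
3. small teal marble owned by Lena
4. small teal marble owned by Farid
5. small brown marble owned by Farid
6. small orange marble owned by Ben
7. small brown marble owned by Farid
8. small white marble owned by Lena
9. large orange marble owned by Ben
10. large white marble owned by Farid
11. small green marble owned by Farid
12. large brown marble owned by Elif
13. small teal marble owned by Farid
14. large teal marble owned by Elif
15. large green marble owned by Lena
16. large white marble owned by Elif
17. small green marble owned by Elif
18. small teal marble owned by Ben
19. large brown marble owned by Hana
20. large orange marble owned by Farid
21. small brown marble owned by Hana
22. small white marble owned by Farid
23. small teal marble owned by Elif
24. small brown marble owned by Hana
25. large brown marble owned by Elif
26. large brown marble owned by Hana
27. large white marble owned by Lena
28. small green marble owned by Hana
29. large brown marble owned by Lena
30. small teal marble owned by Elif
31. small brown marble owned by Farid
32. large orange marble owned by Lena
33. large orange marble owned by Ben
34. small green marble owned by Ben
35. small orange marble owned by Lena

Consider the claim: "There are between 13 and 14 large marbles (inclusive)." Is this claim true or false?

large marbles: 14.
The claim requires 13 ≤ 14 ≤ 14, which holds.

True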